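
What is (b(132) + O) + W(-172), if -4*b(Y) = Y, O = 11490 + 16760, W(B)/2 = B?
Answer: 27873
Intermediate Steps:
W(B) = 2*B
O = 28250
b(Y) = -Y/4
(b(132) + O) + W(-172) = (-¼*132 + 28250) + 2*(-172) = (-33 + 28250) - 344 = 28217 - 344 = 27873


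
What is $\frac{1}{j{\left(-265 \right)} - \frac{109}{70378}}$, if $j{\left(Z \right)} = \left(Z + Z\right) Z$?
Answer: $\frac{70378}{9884589991} \approx 7.12 \cdot 10^{-6}$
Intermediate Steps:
$j{\left(Z \right)} = 2 Z^{2}$ ($j{\left(Z \right)} = 2 Z Z = 2 Z^{2}$)
$\frac{1}{j{\left(-265 \right)} - \frac{109}{70378}} = \frac{1}{2 \left(-265\right)^{2} - \frac{109}{70378}} = \frac{1}{2 \cdot 70225 - \frac{109}{70378}} = \frac{1}{140450 - \frac{109}{70378}} = \frac{1}{\frac{9884589991}{70378}} = \frac{70378}{9884589991}$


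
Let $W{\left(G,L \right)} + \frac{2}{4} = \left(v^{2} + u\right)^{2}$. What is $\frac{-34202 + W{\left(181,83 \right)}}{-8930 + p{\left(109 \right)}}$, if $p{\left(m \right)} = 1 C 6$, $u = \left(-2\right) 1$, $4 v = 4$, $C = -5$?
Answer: $\frac{68403}{17920} \approx 3.8171$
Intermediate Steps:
$v = 1$ ($v = \frac{1}{4} \cdot 4 = 1$)
$u = -2$
$p{\left(m \right)} = -30$ ($p{\left(m \right)} = 1 \left(-5\right) 6 = \left(-5\right) 6 = -30$)
$W{\left(G,L \right)} = \frac{1}{2}$ ($W{\left(G,L \right)} = - \frac{1}{2} + \left(1^{2} - 2\right)^{2} = - \frac{1}{2} + \left(1 - 2\right)^{2} = - \frac{1}{2} + \left(-1\right)^{2} = - \frac{1}{2} + 1 = \frac{1}{2}$)
$\frac{-34202 + W{\left(181,83 \right)}}{-8930 + p{\left(109 \right)}} = \frac{-34202 + \frac{1}{2}}{-8930 - 30} = - \frac{68403}{2 \left(-8960\right)} = \left(- \frac{68403}{2}\right) \left(- \frac{1}{8960}\right) = \frac{68403}{17920}$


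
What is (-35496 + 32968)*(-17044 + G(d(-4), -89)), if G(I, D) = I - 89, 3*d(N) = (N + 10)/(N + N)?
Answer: 43312856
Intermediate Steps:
d(N) = (10 + N)/(6*N) (d(N) = ((N + 10)/(N + N))/3 = ((10 + N)/((2*N)))/3 = ((10 + N)*(1/(2*N)))/3 = ((10 + N)/(2*N))/3 = (10 + N)/(6*N))
G(I, D) = -89 + I
(-35496 + 32968)*(-17044 + G(d(-4), -89)) = (-35496 + 32968)*(-17044 + (-89 + (1/6)*(10 - 4)/(-4))) = -2528*(-17044 + (-89 + (1/6)*(-1/4)*6)) = -2528*(-17044 + (-89 - 1/4)) = -2528*(-17044 - 357/4) = -2528*(-68533/4) = 43312856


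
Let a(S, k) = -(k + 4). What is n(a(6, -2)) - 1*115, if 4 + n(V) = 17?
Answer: -102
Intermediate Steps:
a(S, k) = -4 - k (a(S, k) = -(4 + k) = -4 - k)
n(V) = 13 (n(V) = -4 + 17 = 13)
n(a(6, -2)) - 1*115 = 13 - 1*115 = 13 - 115 = -102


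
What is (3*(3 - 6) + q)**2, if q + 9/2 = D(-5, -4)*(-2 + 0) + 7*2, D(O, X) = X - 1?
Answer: 441/4 ≈ 110.25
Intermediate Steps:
D(O, X) = -1 + X
q = 39/2 (q = -9/2 + ((-1 - 4)*(-2 + 0) + 7*2) = -9/2 + (-5*(-2) + 14) = -9/2 + (10 + 14) = -9/2 + 24 = 39/2 ≈ 19.500)
(3*(3 - 6) + q)**2 = (3*(3 - 6) + 39/2)**2 = (3*(-3) + 39/2)**2 = (-9 + 39/2)**2 = (21/2)**2 = 441/4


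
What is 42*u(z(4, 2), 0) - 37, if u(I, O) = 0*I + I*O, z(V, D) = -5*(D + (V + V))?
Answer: -37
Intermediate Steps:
z(V, D) = -10*V - 5*D (z(V, D) = -5*(D + 2*V) = -10*V - 5*D)
u(I, O) = I*O (u(I, O) = 0 + I*O = I*O)
42*u(z(4, 2), 0) - 37 = 42*((-10*4 - 5*2)*0) - 37 = 42*((-40 - 10)*0) - 37 = 42*(-50*0) - 37 = 42*0 - 37 = 0 - 37 = -37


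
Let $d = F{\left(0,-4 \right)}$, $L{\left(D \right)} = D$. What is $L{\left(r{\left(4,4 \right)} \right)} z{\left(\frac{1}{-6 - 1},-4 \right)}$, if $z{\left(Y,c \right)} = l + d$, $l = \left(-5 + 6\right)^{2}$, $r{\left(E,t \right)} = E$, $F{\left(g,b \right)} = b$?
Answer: $-12$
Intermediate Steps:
$l = 1$ ($l = 1^{2} = 1$)
$d = -4$
$z{\left(Y,c \right)} = -3$ ($z{\left(Y,c \right)} = 1 - 4 = -3$)
$L{\left(r{\left(4,4 \right)} \right)} z{\left(\frac{1}{-6 - 1},-4 \right)} = 4 \left(-3\right) = -12$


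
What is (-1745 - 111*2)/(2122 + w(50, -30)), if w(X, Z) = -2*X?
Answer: -1967/2022 ≈ -0.97280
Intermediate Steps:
(-1745 - 111*2)/(2122 + w(50, -30)) = (-1745 - 111*2)/(2122 - 2*50) = (-1745 - 222)/(2122 - 100) = -1967/2022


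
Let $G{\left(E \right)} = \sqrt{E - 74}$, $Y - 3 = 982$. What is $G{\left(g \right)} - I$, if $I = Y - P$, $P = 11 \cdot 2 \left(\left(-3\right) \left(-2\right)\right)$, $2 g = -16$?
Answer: $-853 + i \sqrt{82} \approx -853.0 + 9.0554 i$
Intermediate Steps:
$Y = 985$ ($Y = 3 + 982 = 985$)
$g = -8$ ($g = \frac{1}{2} \left(-16\right) = -8$)
$P = 132$ ($P = 22 \cdot 6 = 132$)
$G{\left(E \right)} = \sqrt{-74 + E}$
$I = 853$ ($I = 985 - 132 = 853$)
$G{\left(g \right)} - I = \sqrt{-74 - 8} - 853 = \sqrt{-82} - 853 = i \sqrt{82} - 853 = -853 + i \sqrt{82}$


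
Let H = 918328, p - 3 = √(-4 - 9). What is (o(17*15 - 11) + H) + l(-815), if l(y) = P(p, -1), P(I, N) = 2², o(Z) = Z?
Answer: 918576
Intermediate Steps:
p = 3 + I*√13 (p = 3 + √(-4 - 9) = 3 + √(-13) = 3 + I*√13 ≈ 3.0 + 3.6056*I)
P(I, N) = 4
l(y) = 4
(o(17*15 - 11) + H) + l(-815) = ((17*15 - 11) + 918328) + 4 = ((255 - 11) + 918328) + 4 = (244 + 918328) + 4 = 918572 + 4 = 918576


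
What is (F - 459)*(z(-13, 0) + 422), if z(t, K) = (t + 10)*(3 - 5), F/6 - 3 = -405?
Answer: -1228788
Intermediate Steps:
F = -2412 (F = 18 + 6*(-405) = 18 - 2430 = -2412)
z(t, K) = -20 - 2*t (z(t, K) = (10 + t)*(-2) = -20 - 2*t)
(F - 459)*(z(-13, 0) + 422) = (-2412 - 459)*((-20 - 2*(-13)) + 422) = -2871*((-20 + 26) + 422) = -2871*(6 + 422) = -2871*428 = -1228788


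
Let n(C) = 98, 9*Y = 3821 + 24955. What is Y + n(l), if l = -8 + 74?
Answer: 9886/3 ≈ 3295.3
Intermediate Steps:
l = 66
Y = 9592/3 (Y = (3821 + 24955)/9 = (⅑)*28776 = 9592/3 ≈ 3197.3)
Y + n(l) = 9592/3 + 98 = 9886/3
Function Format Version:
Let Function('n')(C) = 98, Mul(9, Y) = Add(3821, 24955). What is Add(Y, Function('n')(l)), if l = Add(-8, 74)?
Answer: Rational(9886, 3) ≈ 3295.3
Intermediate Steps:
l = 66
Y = Rational(9592, 3) (Y = Mul(Rational(1, 9), Add(3821, 24955)) = Mul(Rational(1, 9), 28776) = Rational(9592, 3) ≈ 3197.3)
Add(Y, Function('n')(l)) = Add(Rational(9592, 3), 98) = Rational(9886, 3)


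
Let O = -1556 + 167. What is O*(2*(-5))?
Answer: 13890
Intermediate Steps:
O = -1389
O*(2*(-5)) = -2778*(-5) = -1389*(-10) = 13890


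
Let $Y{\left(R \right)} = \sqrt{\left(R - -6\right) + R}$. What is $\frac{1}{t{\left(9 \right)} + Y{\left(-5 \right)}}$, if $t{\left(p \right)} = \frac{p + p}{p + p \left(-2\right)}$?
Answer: $- \frac{1}{4} - \frac{i}{4} \approx -0.25 - 0.25 i$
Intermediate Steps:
$t{\left(p \right)} = -2$ ($t{\left(p \right)} = \frac{2 p}{p - 2 p} = \frac{2 p}{\left(-1\right) p} = 2 p \left(- \frac{1}{p}\right) = -2$)
$Y{\left(R \right)} = \sqrt{6 + 2 R}$ ($Y{\left(R \right)} = \sqrt{\left(R + 6\right) + R} = \sqrt{\left(6 + R\right) + R} = \sqrt{6 + 2 R}$)
$\frac{1}{t{\left(9 \right)} + Y{\left(-5 \right)}} = \frac{1}{-2 + \sqrt{6 + 2 \left(-5\right)}} = \frac{1}{-2 + \sqrt{6 - 10}} = \frac{1}{-2 + \sqrt{-4}} = \frac{1}{-2 + 2 i} = \frac{-2 - 2 i}{8}$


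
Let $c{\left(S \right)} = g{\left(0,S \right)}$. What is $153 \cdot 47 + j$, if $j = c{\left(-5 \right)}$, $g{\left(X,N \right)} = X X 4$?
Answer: $7191$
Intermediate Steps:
$g{\left(X,N \right)} = 4 X^{2}$ ($g{\left(X,N \right)} = X^{2} \cdot 4 = 4 X^{2}$)
$c{\left(S \right)} = 0$ ($c{\left(S \right)} = 4 \cdot 0^{2} = 4 \cdot 0 = 0$)
$j = 0$
$153 \cdot 47 + j = 153 \cdot 47 + 0 = 7191 + 0 = 7191$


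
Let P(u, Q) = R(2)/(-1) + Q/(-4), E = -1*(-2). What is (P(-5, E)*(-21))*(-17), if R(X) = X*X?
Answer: -3213/2 ≈ -1606.5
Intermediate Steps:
E = 2
R(X) = X²
P(u, Q) = -4 - Q/4 (P(u, Q) = 2²/(-1) + Q/(-4) = 4*(-1) + Q*(-¼) = -4 - Q/4)
(P(-5, E)*(-21))*(-17) = ((-4 - ¼*2)*(-21))*(-17) = ((-4 - ½)*(-21))*(-17) = -9/2*(-21)*(-17) = (189/2)*(-17) = -3213/2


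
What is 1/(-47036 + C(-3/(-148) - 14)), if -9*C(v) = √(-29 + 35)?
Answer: -634986/29867201495 + 3*√6/59734402990 ≈ -2.1260e-5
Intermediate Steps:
C(v) = -√6/9 (C(v) = -√(-29 + 35)/9 = -√6/9)
1/(-47036 + C(-3/(-148) - 14)) = 1/(-47036 - √6/9)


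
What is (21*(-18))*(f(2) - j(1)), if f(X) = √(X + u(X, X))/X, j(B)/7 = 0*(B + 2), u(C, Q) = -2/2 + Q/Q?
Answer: -189*√2 ≈ -267.29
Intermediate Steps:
u(C, Q) = 0 (u(C, Q) = -2*½ + 1 = -1 + 1 = 0)
j(B) = 0 (j(B) = 7*(0*(B + 2)) = 7*(0*(2 + B)) = 7*0 = 0)
f(X) = X^(-½) (f(X) = √(X + 0)/X = √X/X = X^(-½))
(21*(-18))*(f(2) - j(1)) = (21*(-18))*(2^(-½) - 1*0) = -378*(√2/2 + 0) = -189*√2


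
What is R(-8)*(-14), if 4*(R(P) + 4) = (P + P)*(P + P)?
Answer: -840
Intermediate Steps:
R(P) = -4 + P² (R(P) = -4 + ((P + P)*(P + P))/4 = -4 + ((2*P)*(2*P))/4 = -4 + (4*P²)/4 = -4 + P²)
R(-8)*(-14) = (-4 + (-8)²)*(-14) = (-4 + 64)*(-14) = 60*(-14) = -840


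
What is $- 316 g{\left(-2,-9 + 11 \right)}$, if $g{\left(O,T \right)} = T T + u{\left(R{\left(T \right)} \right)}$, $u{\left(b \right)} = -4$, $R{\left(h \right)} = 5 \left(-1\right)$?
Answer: $0$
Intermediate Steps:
$R{\left(h \right)} = -5$
$g{\left(O,T \right)} = -4 + T^{2}$ ($g{\left(O,T \right)} = T T - 4 = T^{2} - 4 = -4 + T^{2}$)
$- 316 g{\left(-2,-9 + 11 \right)} = - 316 \left(-4 + \left(-9 + 11\right)^{2}\right) = - 316 \left(-4 + 2^{2}\right) = - 316 \left(-4 + 4\right) = \left(-316\right) 0 = 0$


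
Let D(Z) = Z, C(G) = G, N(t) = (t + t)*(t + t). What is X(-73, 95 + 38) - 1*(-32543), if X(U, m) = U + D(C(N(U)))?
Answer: 53786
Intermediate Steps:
N(t) = 4*t² (N(t) = (2*t)*(2*t) = 4*t²)
X(U, m) = U + 4*U²
X(-73, 95 + 38) - 1*(-32543) = -73*(1 + 4*(-73)) - 1*(-32543) = -73*(1 - 292) + 32543 = -73*(-291) + 32543 = 21243 + 32543 = 53786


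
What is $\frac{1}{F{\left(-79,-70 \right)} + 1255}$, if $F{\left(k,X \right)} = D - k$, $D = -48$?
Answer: $\frac{1}{1286} \approx 0.0007776$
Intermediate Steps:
$F{\left(k,X \right)} = -48 - k$
$\frac{1}{F{\left(-79,-70 \right)} + 1255} = \frac{1}{\left(-48 - -79\right) + 1255} = \frac{1}{\left(-48 + 79\right) + 1255} = \frac{1}{31 + 1255} = \frac{1}{1286}$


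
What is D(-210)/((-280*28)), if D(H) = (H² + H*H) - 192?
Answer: -11001/980 ≈ -11.226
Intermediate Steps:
D(H) = -192 + 2*H² (D(H) = (H² + H²) - 192 = 2*H² - 192 = -192 + 2*H²)
D(-210)/((-280*28)) = (-192 + 2*(-210)²)/((-280*28)) = (-192 + 2*44100)/(-7840) = (-192 + 88200)*(-1/7840) = 88008*(-1/7840) = -11001/980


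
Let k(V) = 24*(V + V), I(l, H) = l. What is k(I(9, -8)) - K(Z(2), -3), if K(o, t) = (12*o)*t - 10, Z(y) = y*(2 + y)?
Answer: 730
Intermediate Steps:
k(V) = 48*V (k(V) = 24*(2*V) = 48*V)
K(o, t) = -10 + 12*o*t (K(o, t) = 12*o*t - 10 = -10 + 12*o*t)
k(I(9, -8)) - K(Z(2), -3) = 48*9 - (-10 + 12*(2*(2 + 2))*(-3)) = 432 - (-10 + 12*(2*4)*(-3)) = 432 - (-10 + 12*8*(-3)) = 432 - (-10 - 288) = 432 - 1*(-298) = 432 + 298 = 730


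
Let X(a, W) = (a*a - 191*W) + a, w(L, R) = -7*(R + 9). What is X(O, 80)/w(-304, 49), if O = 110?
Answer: 1535/203 ≈ 7.5616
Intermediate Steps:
w(L, R) = -63 - 7*R (w(L, R) = -7*(9 + R) = -63 - 7*R)
X(a, W) = a + a² - 191*W (X(a, W) = (a² - 191*W) + a = a + a² - 191*W)
X(O, 80)/w(-304, 49) = (110 + 110² - 191*80)/(-63 - 7*49) = (110 + 12100 - 15280)/(-63 - 343) = -3070/(-406) = -3070*(-1/406) = 1535/203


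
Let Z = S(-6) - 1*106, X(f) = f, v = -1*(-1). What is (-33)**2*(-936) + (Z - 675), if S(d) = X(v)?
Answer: -1020084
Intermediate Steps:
v = 1
S(d) = 1
Z = -105 (Z = 1 - 1*106 = 1 - 106 = -105)
(-33)**2*(-936) + (Z - 675) = (-33)**2*(-936) + (-105 - 675) = 1089*(-936) - 780 = -1019304 - 780 = -1020084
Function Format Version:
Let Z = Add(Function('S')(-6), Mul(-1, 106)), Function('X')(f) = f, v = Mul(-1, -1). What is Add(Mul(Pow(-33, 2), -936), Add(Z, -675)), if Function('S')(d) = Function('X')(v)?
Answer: -1020084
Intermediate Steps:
v = 1
Function('S')(d) = 1
Z = -105 (Z = Add(1, Mul(-1, 106)) = Add(1, -106) = -105)
Add(Mul(Pow(-33, 2), -936), Add(Z, -675)) = Add(Mul(Pow(-33, 2), -936), Add(-105, -675)) = Add(Mul(1089, -936), -780) = Add(-1019304, -780) = -1020084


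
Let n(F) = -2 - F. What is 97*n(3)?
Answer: -485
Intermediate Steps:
97*n(3) = 97*(-2 - 1*3) = 97*(-2 - 3) = 97*(-5) = -485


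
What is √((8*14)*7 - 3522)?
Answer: 37*I*√2 ≈ 52.326*I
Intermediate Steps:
√((8*14)*7 - 3522) = √(112*7 - 3522) = √(784 - 3522) = √(-2738) = 37*I*√2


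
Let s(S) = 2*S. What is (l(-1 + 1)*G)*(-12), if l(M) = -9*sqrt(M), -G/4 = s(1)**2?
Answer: 0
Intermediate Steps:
G = -16 (G = -4*(2*1)**2 = -4*2**2 = -4*4 = -16)
(l(-1 + 1)*G)*(-12) = (-9*sqrt(-1 + 1)*(-16))*(-12) = (-9*sqrt(0)*(-16))*(-12) = (-9*0*(-16))*(-12) = (0*(-16))*(-12) = 0*(-12) = 0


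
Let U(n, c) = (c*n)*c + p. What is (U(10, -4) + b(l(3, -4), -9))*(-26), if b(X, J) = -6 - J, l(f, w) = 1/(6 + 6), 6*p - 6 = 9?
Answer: -4303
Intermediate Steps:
p = 5/2 (p = 1 + (1/6)*9 = 1 + 3/2 = 5/2 ≈ 2.5000)
l(f, w) = 1/12
U(n, c) = 5/2 + n*c**2 (U(n, c) = (c*n)*c + 5/2 = n*c**2 + 5/2 = 5/2 + n*c**2)
(U(10, -4) + b(l(3, -4), -9))*(-26) = ((5/2 + 10*(-4)**2) + (-6 - 1*(-9)))*(-26) = ((5/2 + 10*16) + (-6 + 9))*(-26) = ((5/2 + 160) + 3)*(-26) = (325/2 + 3)*(-26) = (331/2)*(-26) = -4303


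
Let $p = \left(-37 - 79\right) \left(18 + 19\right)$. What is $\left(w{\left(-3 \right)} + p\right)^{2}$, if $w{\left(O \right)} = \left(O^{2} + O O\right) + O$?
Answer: $18292729$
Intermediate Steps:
$w{\left(O \right)} = O + 2 O^{2}$ ($w{\left(O \right)} = \left(O^{2} + O^{2}\right) + O = 2 O^{2} + O = O + 2 O^{2}$)
$p = -4292$ ($p = \left(-116\right) 37 = -4292$)
$\left(w{\left(-3 \right)} + p\right)^{2} = \left(- 3 \left(1 + 2 \left(-3\right)\right) - 4292\right)^{2} = \left(- 3 \left(1 - 6\right) - 4292\right)^{2} = \left(\left(-3\right) \left(-5\right) - 4292\right)^{2} = \left(15 - 4292\right)^{2} = \left(-4277\right)^{2} = 18292729$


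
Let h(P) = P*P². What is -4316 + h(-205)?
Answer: -8619441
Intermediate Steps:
h(P) = P³
-4316 + h(-205) = -4316 + (-205)³ = -4316 - 8615125 = -8619441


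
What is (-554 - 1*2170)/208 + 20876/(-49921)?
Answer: -35081753/2595892 ≈ -13.514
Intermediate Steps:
(-554 - 1*2170)/208 + 20876/(-49921) = (-554 - 2170)*(1/208) + 20876*(-1/49921) = -2724*1/208 - 20876/49921 = -681/52 - 20876/49921 = -35081753/2595892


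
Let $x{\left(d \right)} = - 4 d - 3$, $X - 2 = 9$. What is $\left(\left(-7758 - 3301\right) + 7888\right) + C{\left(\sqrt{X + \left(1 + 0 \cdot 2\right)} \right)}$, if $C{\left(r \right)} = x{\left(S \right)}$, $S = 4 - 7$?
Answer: $-3162$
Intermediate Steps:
$X = 11$ ($X = 2 + 9 = 11$)
$S = -3$ ($S = 4 - 7 = -3$)
$x{\left(d \right)} = -3 - 4 d$
$C{\left(r \right)} = 9$ ($C{\left(r \right)} = -3 - -12 = -3 + 12 = 9$)
$\left(\left(-7758 - 3301\right) + 7888\right) + C{\left(\sqrt{X + \left(1 + 0 \cdot 2\right)} \right)} = \left(\left(-7758 - 3301\right) + 7888\right) + 9 = \left(-11059 + 7888\right) + 9 = -3171 + 9 = -3162$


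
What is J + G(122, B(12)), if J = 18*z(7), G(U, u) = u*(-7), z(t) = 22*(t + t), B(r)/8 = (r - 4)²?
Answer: 1960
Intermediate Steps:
B(r) = 8*(-4 + r)² (B(r) = 8*(r - 4)² = 8*(-4 + r)²)
z(t) = 44*t (z(t) = 22*(2*t) = 44*t)
G(U, u) = -7*u
J = 5544 (J = 18*(44*7) = 18*308 = 5544)
J + G(122, B(12)) = 5544 - 56*(-4 + 12)² = 5544 - 56*8² = 5544 - 56*64 = 5544 - 7*512 = 5544 - 3584 = 1960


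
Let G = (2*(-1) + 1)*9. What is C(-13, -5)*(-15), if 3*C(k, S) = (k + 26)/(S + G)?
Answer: 65/14 ≈ 4.6429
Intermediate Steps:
G = -9 (G = (-2 + 1)*9 = -1*9 = -9)
C(k, S) = (26 + k)/(3*(-9 + S)) (C(k, S) = ((k + 26)/(S - 9))/3 = ((26 + k)/(-9 + S))/3 = (26 + k)/(3*(-9 + S)))
C(-13, -5)*(-15) = ((26 - 13)/(3*(-9 - 5)))*(-15) = ((⅓)*13/(-14))*(-15) = ((⅓)*(-1/14)*13)*(-15) = -13/42*(-15) = 65/14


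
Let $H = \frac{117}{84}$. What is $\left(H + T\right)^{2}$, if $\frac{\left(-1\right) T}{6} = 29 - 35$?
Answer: $\frac{1096209}{784} \approx 1398.2$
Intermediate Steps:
$T = 36$ ($T = - 6 \left(29 - 35\right) = \left(-6\right) \left(-6\right) = 36$)
$H = \frac{39}{28}$ ($H = 117 \cdot \frac{1}{84} = \frac{39}{28} \approx 1.3929$)
$\left(H + T\right)^{2} = \left(\frac{39}{28} + 36\right)^{2} = \left(\frac{1047}{28}\right)^{2} = \frac{1096209}{784}$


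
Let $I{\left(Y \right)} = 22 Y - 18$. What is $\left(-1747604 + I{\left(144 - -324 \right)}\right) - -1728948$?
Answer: $-8378$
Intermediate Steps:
$I{\left(Y \right)} = -18 + 22 Y$
$\left(-1747604 + I{\left(144 - -324 \right)}\right) - -1728948 = \left(-1747604 - \left(18 - 22 \left(144 - -324\right)\right)\right) - -1728948 = \left(-1747604 - \left(18 - 22 \left(144 + 324\right)\right)\right) + 1728948 = \left(-1747604 + \left(-18 + 22 \cdot 468\right)\right) + 1728948 = \left(-1747604 + \left(-18 + 10296\right)\right) + 1728948 = \left(-1747604 + 10278\right) + 1728948 = -1737326 + 1728948 = -8378$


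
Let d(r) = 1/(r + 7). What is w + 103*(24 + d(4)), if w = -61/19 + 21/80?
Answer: 41439109/16720 ≈ 2478.4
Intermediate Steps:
w = -4481/1520 (w = -61*1/19 + 21*(1/80) = -61/19 + 21/80 = -4481/1520 ≈ -2.9480)
d(r) = 1/(7 + r)
w + 103*(24 + d(4)) = -4481/1520 + 103*(24 + 1/(7 + 4)) = -4481/1520 + 103*(24 + 1/11) = -4481/1520 + 103*(265/11) = -4481/1520 + 27295/11 = 41439109/16720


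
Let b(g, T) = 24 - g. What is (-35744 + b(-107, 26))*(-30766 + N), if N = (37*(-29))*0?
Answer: 1095669558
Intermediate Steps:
N = 0 (N = -1073*0 = 0)
(-35744 + b(-107, 26))*(-30766 + N) = (-35744 + (24 - 1*(-107)))*(-30766 + 0) = (-35744 + (24 + 107))*(-30766) = (-35744 + 131)*(-30766) = -35613*(-30766) = 1095669558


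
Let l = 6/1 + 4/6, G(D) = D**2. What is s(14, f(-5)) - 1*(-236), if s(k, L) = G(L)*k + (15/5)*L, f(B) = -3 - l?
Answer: 13637/9 ≈ 1515.2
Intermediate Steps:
l = 20/3 (l = 6*1 + 4*(1/6) = 6 + 2/3 = 20/3 ≈ 6.6667)
f(B) = -29/3 (f(B) = -3 - 1*20/3 = -3 - 20/3 = -29/3)
s(k, L) = 3*L + k*L**2 (s(k, L) = L**2*k + (15/5)*L = k*L**2 + (15*(1/5))*L = k*L**2 + 3*L = 3*L + k*L**2)
s(14, f(-5)) - 1*(-236) = -29*(3 - 29/3*14)/3 - 1*(-236) = -29*(3 - 406/3)/3 + 236 = -29/3*(-397/3) + 236 = 11513/9 + 236 = 13637/9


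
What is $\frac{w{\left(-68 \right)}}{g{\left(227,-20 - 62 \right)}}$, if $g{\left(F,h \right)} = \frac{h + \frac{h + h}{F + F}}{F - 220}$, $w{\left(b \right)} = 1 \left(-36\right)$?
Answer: $\frac{4767}{1558} \approx 3.0597$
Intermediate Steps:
$w{\left(b \right)} = -36$
$g{\left(F,h \right)} = \frac{h + \frac{h}{F}}{-220 + F}$ ($g{\left(F,h \right)} = \frac{h + \frac{2 h}{2 F}}{-220 + F} = \frac{h + 2 h \frac{1}{2 F}}{-220 + F} = \frac{h + \frac{h}{F}}{-220 + F}$)
$\frac{w{\left(-68 \right)}}{g{\left(227,-20 - 62 \right)}} = - \frac{36}{\left(-20 - 62\right) \frac{1}{227} \frac{1}{-220 + 227} \left(1 + 227\right)} = - \frac{36}{\left(-20 - 62\right) \frac{1}{227} \cdot \frac{1}{7} \cdot 228} = - \frac{36}{\left(-82\right) \frac{1}{227} \cdot \frac{1}{7} \cdot 228} = - \frac{36}{- \frac{18696}{1589}} = \left(-36\right) \left(- \frac{1589}{18696}\right) = \frac{4767}{1558}$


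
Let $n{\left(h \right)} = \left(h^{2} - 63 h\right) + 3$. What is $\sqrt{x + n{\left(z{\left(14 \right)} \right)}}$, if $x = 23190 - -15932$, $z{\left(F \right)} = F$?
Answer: $3 \sqrt{4271} \approx 196.06$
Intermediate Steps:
$x = 39122$ ($x = 23190 + 15932 = 39122$)
$n{\left(h \right)} = 3 + h^{2} - 63 h$
$\sqrt{x + n{\left(z{\left(14 \right)} \right)}} = \sqrt{39122 + \left(3 + 14^{2} - 882\right)} = \sqrt{39122 + \left(3 + 196 - 882\right)} = \sqrt{39122 - 683} = \sqrt{38439} = 3 \sqrt{4271}$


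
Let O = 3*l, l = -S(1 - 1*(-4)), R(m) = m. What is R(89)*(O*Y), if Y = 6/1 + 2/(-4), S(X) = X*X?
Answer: -73425/2 ≈ -36713.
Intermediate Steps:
S(X) = X**2
l = -25 (l = -(1 - 1*(-4))**2 = -(1 + 4)**2 = -1*5**2 = -1*25 = -25)
Y = 11/2 (Y = 6*1 + 2*(-1/4) = 6 - 1/2 = 11/2 ≈ 5.5000)
O = -75 (O = 3*(-25) = -75)
R(89)*(O*Y) = 89*(-75*11/2) = 89*(-825/2) = -73425/2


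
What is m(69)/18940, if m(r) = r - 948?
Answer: -879/18940 ≈ -0.046410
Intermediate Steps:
m(r) = -948 + r
m(69)/18940 = (-948 + 69)/18940 = -879*1/18940 = -879/18940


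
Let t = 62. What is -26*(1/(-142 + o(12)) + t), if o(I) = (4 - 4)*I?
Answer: -114439/71 ≈ -1611.8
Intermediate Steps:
o(I) = 0 (o(I) = 0*I = 0)
-26*(1/(-142 + o(12)) + t) = -26*(1/(-142 + 0) + 62) = -26*(1/(-142) + 62) = -26*(-1/142 + 62) = -26*8803/142 = -114439/71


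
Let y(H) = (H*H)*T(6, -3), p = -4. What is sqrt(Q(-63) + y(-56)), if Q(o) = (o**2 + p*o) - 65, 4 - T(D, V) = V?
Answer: 2*sqrt(6527) ≈ 161.58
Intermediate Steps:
T(D, V) = 4 - V
y(H) = 7*H**2 (y(H) = (H*H)*(4 - 1*(-3)) = H**2*(4 + 3) = H**2*7 = 7*H**2)
Q(o) = -65 + o**2 - 4*o (Q(o) = (o**2 - 4*o) - 65 = -65 + o**2 - 4*o)
sqrt(Q(-63) + y(-56)) = sqrt((-65 + (-63)**2 - 4*(-63)) + 7*(-56)**2) = sqrt((-65 + 3969 + 252) + 7*3136) = sqrt(4156 + 21952) = sqrt(26108) = 2*sqrt(6527)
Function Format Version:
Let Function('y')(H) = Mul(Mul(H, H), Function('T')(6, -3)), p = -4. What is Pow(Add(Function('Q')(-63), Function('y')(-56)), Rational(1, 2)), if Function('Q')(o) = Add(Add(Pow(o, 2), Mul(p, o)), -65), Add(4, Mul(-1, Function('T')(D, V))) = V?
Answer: Mul(2, Pow(6527, Rational(1, 2))) ≈ 161.58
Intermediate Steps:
Function('T')(D, V) = Add(4, Mul(-1, V))
Function('y')(H) = Mul(7, Pow(H, 2)) (Function('y')(H) = Mul(Mul(H, H), Add(4, Mul(-1, -3))) = Mul(Pow(H, 2), Add(4, 3)) = Mul(Pow(H, 2), 7) = Mul(7, Pow(H, 2)))
Function('Q')(o) = Add(-65, Pow(o, 2), Mul(-4, o)) (Function('Q')(o) = Add(Add(Pow(o, 2), Mul(-4, o)), -65) = Add(-65, Pow(o, 2), Mul(-4, o)))
Pow(Add(Function('Q')(-63), Function('y')(-56)), Rational(1, 2)) = Pow(Add(Add(-65, Pow(-63, 2), Mul(-4, -63)), Mul(7, Pow(-56, 2))), Rational(1, 2)) = Pow(Add(Add(-65, 3969, 252), Mul(7, 3136)), Rational(1, 2)) = Pow(Add(4156, 21952), Rational(1, 2)) = Pow(26108, Rational(1, 2)) = Mul(2, Pow(6527, Rational(1, 2)))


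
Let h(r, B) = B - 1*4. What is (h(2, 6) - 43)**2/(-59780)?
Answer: -1681/59780 ≈ -0.028120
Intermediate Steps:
h(r, B) = -4 + B (h(r, B) = B - 4 = -4 + B)
(h(2, 6) - 43)**2/(-59780) = ((-4 + 6) - 43)**2/(-59780) = (2 - 43)**2*(-1/59780) = (-41)**2*(-1/59780) = 1681*(-1/59780) = -1681/59780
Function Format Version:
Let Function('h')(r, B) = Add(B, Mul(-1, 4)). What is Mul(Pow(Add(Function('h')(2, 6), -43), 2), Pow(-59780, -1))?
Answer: Rational(-1681, 59780) ≈ -0.028120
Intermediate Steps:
Function('h')(r, B) = Add(-4, B) (Function('h')(r, B) = Add(B, -4) = Add(-4, B))
Mul(Pow(Add(Function('h')(2, 6), -43), 2), Pow(-59780, -1)) = Mul(Pow(Add(Add(-4, 6), -43), 2), Pow(-59780, -1)) = Mul(Pow(Add(2, -43), 2), Rational(-1, 59780)) = Mul(Pow(-41, 2), Rational(-1, 59780)) = Mul(1681, Rational(-1, 59780)) = Rational(-1681, 59780)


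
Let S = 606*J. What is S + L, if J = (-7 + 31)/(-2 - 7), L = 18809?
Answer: 17193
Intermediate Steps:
J = -8/3 (J = 24/(-9) = 24*(-1/9) = -8/3 ≈ -2.6667)
S = -1616 (S = 606*(-8/3) = -1616)
S + L = -1616 + 18809 = 17193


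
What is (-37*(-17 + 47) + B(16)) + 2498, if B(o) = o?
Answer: 1404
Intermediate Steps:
(-37*(-17 + 47) + B(16)) + 2498 = (-37*(-17 + 47) + 16) + 2498 = (-37*30 + 16) + 2498 = (-1110 + 16) + 2498 = -1094 + 2498 = 1404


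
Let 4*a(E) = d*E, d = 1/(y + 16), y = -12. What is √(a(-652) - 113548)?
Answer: 11*I*√3755/2 ≈ 337.03*I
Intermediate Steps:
d = ¼ (d = 1/(-12 + 16) = 1/4 = ¼ ≈ 0.25000)
a(E) = E/16 (a(E) = (E/4)/4 = E/16)
√(a(-652) - 113548) = √((1/16)*(-652) - 113548) = √(-163/4 - 113548) = √(-454355/4) = 11*I*√3755/2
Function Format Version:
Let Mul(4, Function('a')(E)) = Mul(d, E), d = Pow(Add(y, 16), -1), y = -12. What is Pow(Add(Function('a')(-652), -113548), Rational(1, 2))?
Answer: Mul(Rational(11, 2), I, Pow(3755, Rational(1, 2))) ≈ Mul(337.03, I)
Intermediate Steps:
d = Rational(1, 4) (d = Pow(Add(-12, 16), -1) = Pow(4, -1) = Rational(1, 4) ≈ 0.25000)
Function('a')(E) = Mul(Rational(1, 16), E) (Function('a')(E) = Mul(Rational(1, 4), Mul(Rational(1, 4), E)) = Mul(Rational(1, 16), E))
Pow(Add(Function('a')(-652), -113548), Rational(1, 2)) = Pow(Add(Mul(Rational(1, 16), -652), -113548), Rational(1, 2)) = Pow(Add(Rational(-163, 4), -113548), Rational(1, 2)) = Pow(Rational(-454355, 4), Rational(1, 2)) = Mul(Rational(11, 2), I, Pow(3755, Rational(1, 2)))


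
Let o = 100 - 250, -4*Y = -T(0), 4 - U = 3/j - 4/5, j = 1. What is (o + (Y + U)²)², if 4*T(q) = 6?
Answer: 54024169761/2560000 ≈ 21103.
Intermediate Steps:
U = 9/5 (U = 4 - (3/1 - 4/5) = 4 - (3*1 - 4*⅕) = 4 - (3 - ⅘) = 4 - 1*11/5 = 4 - 11/5 = 9/5 ≈ 1.8000)
T(q) = 3/2 (T(q) = (¼)*6 = 3/2)
Y = 3/8 (Y = -(-1)*3/(4*2) = -¼*(-3/2) = 3/8 ≈ 0.37500)
o = -150
(o + (Y + U)²)² = (-150 + (3/8 + 9/5)²)² = (-150 + (87/40)²)² = (-150 + 7569/1600)² = (-232431/1600)² = 54024169761/2560000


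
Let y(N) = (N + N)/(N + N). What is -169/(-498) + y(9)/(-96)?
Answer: 2621/7968 ≈ 0.32894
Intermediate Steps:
y(N) = 1 (y(N) = (2*N)/((2*N)) = (2*N)*(1/(2*N)) = 1)
-169/(-498) + y(9)/(-96) = -169/(-498) + 1/(-96) = -169*(-1/498) + 1*(-1/96) = 169/498 - 1/96 = 2621/7968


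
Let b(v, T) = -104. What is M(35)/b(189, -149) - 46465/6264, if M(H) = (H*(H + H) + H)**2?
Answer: -1208951305/20358 ≈ -59385.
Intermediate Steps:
M(H) = (H + 2*H**2)**2 (M(H) = (H*(2*H) + H)**2 = (2*H**2 + H)**2 = (H + 2*H**2)**2)
M(35)/b(189, -149) - 46465/6264 = (35**2*(1 + 2*35)**2)/(-104) - 46465/6264 = (1225*(1 + 70)**2)*(-1/104) - 46465*1/6264 = (1225*71**2)*(-1/104) - 46465/6264 = (1225*5041)*(-1/104) - 46465/6264 = 6175225*(-1/104) - 46465/6264 = -6175225/104 - 46465/6264 = -1208951305/20358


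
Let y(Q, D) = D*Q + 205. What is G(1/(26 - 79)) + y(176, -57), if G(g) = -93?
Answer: -9920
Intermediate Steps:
y(Q, D) = 205 + D*Q
G(1/(26 - 79)) + y(176, -57) = -93 + (205 - 57*176) = -93 + (205 - 10032) = -93 - 9827 = -9920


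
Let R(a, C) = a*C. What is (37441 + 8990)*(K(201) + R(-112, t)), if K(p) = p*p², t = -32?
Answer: 377214033735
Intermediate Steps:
R(a, C) = C*a
K(p) = p³
(37441 + 8990)*(K(201) + R(-112, t)) = (37441 + 8990)*(201³ - 32*(-112)) = 46431*(8120601 + 3584) = 46431*8124185 = 377214033735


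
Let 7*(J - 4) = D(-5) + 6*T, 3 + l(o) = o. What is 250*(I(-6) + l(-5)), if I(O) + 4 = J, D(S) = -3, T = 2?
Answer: -11750/7 ≈ -1678.6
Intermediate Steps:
l(o) = -3 + o
J = 37/7 (J = 4 + (-3 + 6*2)/7 = 4 + (-3 + 12)/7 = 4 + (⅐)*9 = 4 + 9/7 = 37/7 ≈ 5.2857)
I(O) = 9/7 (I(O) = -4 + 37/7 = 9/7)
250*(I(-6) + l(-5)) = 250*(9/7 + (-3 - 5)) = 250*(9/7 - 8) = 250*(-47/7) = -11750/7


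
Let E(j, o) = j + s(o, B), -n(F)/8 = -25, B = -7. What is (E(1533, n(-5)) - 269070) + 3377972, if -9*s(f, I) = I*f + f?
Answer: 9331705/3 ≈ 3.1106e+6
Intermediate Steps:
s(f, I) = -f/9 - I*f/9 (s(f, I) = -(I*f + f)/9 = -(f + I*f)/9 = -f/9 - I*f/9)
n(F) = 200 (n(F) = -8*(-25) = 200)
E(j, o) = j + 2*o/3 (E(j, o) = j - o*(1 - 7)/9 = j - ⅑*o*(-6) = j + 2*o/3)
(E(1533, n(-5)) - 269070) + 3377972 = ((1533 + (⅔)*200) - 269070) + 3377972 = ((1533 + 400/3) - 269070) + 3377972 = (4999/3 - 269070) + 3377972 = -802211/3 + 3377972 = 9331705/3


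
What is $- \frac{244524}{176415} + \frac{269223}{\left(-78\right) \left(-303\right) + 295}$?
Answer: $\frac{13881253583}{1407144845} \approx 9.8648$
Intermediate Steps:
$- \frac{244524}{176415} + \frac{269223}{\left(-78\right) \left(-303\right) + 295} = \left(-244524\right) \frac{1}{176415} + \frac{269223}{23634 + 295} = - \frac{81508}{58805} + \frac{269223}{23929} = \frac{13881253583}{1407144845}$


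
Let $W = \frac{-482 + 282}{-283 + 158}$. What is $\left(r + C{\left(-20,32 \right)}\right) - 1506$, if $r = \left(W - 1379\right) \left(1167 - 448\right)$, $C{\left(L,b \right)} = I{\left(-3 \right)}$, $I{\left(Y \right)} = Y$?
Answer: $- \frac{4959298}{5} \approx -9.9186 \cdot 10^{5}$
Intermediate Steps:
$C{\left(L,b \right)} = -3$
$W = \frac{8}{5}$ ($W = - \frac{200}{-125} = \left(-200\right) \left(- \frac{1}{125}\right) = \frac{8}{5} \approx 1.6$)
$r = - \frac{4951753}{5}$ ($r = \left(\frac{8}{5} - 1379\right) \left(1167 - 448\right) = \left(- \frac{6887}{5}\right) 719 = - \frac{4951753}{5} \approx -9.9035 \cdot 10^{5}$)
$\left(r + C{\left(-20,32 \right)}\right) - 1506 = \left(- \frac{4951753}{5} - 3\right) - 1506 = - \frac{4951768}{5} - 1506 = - \frac{4959298}{5}$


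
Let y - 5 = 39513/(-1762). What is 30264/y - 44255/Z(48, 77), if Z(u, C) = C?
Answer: -5464799201/2364131 ≈ -2311.5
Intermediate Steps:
y = -30703/1762 (y = 5 + 39513/(-1762) = 5 + 39513*(-1/1762) = 5 - 39513/1762 = -30703/1762 ≈ -17.425)
30264/y - 44255/Z(48, 77) = 30264/(-30703/1762) - 44255/77 = 30264*(-1762/30703) - 44255*1/77 = -53325168/30703 - 44255/77 = -5464799201/2364131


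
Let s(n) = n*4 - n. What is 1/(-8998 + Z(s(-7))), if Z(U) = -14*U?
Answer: -1/8704 ≈ -0.00011489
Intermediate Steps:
s(n) = 3*n (s(n) = 4*n - n = 3*n)
1/(-8998 + Z(s(-7))) = 1/(-8998 - 42*(-7)) = 1/(-8998 - 14*(-21)) = 1/(-8998 + 294) = 1/(-8704) = -1/8704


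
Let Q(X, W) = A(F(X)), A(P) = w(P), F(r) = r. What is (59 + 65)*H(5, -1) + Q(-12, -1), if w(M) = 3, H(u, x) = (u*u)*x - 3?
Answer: -3469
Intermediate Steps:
H(u, x) = -3 + x*u² (H(u, x) = u²*x - 3 = x*u² - 3 = -3 + x*u²)
A(P) = 3
Q(X, W) = 3
(59 + 65)*H(5, -1) + Q(-12, -1) = (59 + 65)*(-3 - 1*5²) + 3 = 124*(-3 - 1*25) + 3 = 124*(-3 - 25) + 3 = 124*(-28) + 3 = -3472 + 3 = -3469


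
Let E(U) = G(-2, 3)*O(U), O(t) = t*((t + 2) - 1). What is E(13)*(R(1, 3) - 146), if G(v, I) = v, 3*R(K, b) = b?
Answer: 52780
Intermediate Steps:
R(K, b) = b/3
O(t) = t*(1 + t) (O(t) = t*((2 + t) - 1) = t*(1 + t))
E(U) = -2*U*(1 + U)
E(13)*(R(1, 3) - 146) = (-2*13*(1 + 13))*((⅓)*3 - 146) = (-2*13*14)*(1 - 146) = -364*(-145) = 52780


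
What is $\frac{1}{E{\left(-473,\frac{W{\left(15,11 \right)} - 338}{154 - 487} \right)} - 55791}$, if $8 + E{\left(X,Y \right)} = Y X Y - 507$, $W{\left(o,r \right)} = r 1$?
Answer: $- \frac{12321}{699365939} \approx -1.7617 \cdot 10^{-5}$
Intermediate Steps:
$W{\left(o,r \right)} = r$
$E{\left(X,Y \right)} = -515 + X Y^{2}$ ($E{\left(X,Y \right)} = -8 + \left(Y X Y - 507\right) = -8 + \left(X Y Y - 507\right) = -8 + \left(X Y^{2} - 507\right) = -8 + \left(-507 + X Y^{2}\right) = -515 + X Y^{2}$)
$\frac{1}{E{\left(-473,\frac{W{\left(15,11 \right)} - 338}{154 - 487} \right)} - 55791} = \frac{1}{\left(-515 - 473 \left(\frac{11 - 338}{154 - 487}\right)^{2}\right) - 55791} = \frac{1}{\left(-515 - 473 \left(- \frac{327}{-333}\right)^{2}\right) - 55791} = \frac{1}{\left(-515 - 473 \left(\left(-327\right) \left(- \frac{1}{333}\right)\right)^{2}\right) - 55791} = \frac{1}{\left(-515 - 473 \left(\frac{109}{111}\right)^{2}\right) - 55791} = \frac{1}{\left(-515 - \frac{5619713}{12321}\right) - 55791} = \frac{1}{- \frac{11965028}{12321} - 55791} = \frac{1}{- \frac{699365939}{12321}} = - \frac{12321}{699365939}$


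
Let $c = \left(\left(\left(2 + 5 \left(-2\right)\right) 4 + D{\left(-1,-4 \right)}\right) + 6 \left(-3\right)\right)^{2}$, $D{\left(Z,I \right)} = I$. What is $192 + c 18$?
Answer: $52680$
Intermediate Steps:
$c = 2916$ ($c = \left(\left(\left(2 + 5 \left(-2\right)\right) 4 - 4\right) + 6 \left(-3\right)\right)^{2} = \left(\left(\left(2 - 10\right) 4 - 4\right) - 18\right)^{2} = \left(\left(\left(-8\right) 4 - 4\right) - 18\right)^{2} = \left(\left(-32 - 4\right) - 18\right)^{2} = \left(-36 - 18\right)^{2} = \left(-54\right)^{2} = 2916$)
$192 + c 18 = 192 + 2916 \cdot 18 = 192 + 52488 = 52680$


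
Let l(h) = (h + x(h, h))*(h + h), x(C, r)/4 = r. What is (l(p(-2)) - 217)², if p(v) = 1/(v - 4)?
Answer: 15217801/324 ≈ 46969.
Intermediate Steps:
x(C, r) = 4*r
p(v) = 1/(-4 + v)
l(h) = 10*h² (l(h) = (h + 4*h)*(h + h) = (5*h)*(2*h) = 10*h²)
(l(p(-2)) - 217)² = (10*(1/(-4 - 2))² - 217)² = (10*(1/(-6))² - 217)² = (10*(-⅙)² - 217)² = (10*(1/36) - 217)² = (5/18 - 217)² = (-3901/18)² = 15217801/324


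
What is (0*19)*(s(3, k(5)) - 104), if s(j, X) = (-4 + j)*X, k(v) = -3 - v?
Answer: 0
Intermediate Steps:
s(j, X) = X*(-4 + j)
(0*19)*(s(3, k(5)) - 104) = (0*19)*((-3 - 1*5)*(-4 + 3) - 104) = 0*((-3 - 5)*(-1) - 104) = 0*(-8*(-1) - 104) = 0*(8 - 104) = 0*(-96) = 0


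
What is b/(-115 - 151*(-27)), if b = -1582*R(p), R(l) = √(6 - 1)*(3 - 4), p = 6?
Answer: 113*√5/283 ≈ 0.89285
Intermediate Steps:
R(l) = -√5 (R(l) = √5*(-1) = -√5)
b = 1582*√5 (b = -(-1582)*√5 = 1582*√5 ≈ 3537.5)
b/(-115 - 151*(-27)) = (1582*√5)/(-115 - 151*(-27)) = (1582*√5)/(-115 + 4077) = (1582*√5)/3962 = (1582*√5)*(1/3962) = 113*√5/283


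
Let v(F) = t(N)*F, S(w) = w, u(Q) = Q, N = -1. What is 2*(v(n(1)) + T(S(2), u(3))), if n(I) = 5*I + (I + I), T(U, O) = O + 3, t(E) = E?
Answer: -2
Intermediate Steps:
T(U, O) = 3 + O
n(I) = 7*I (n(I) = 5*I + 2*I = 7*I)
v(F) = -F
2*(v(n(1)) + T(S(2), u(3))) = 2*(-7 + (3 + 3)) = 2*(-1*7 + 6) = 2*(-7 + 6) = 2*(-1) = -2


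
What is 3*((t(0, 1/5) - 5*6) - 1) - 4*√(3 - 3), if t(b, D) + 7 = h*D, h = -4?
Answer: -582/5 ≈ -116.40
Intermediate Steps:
t(b, D) = -7 - 4*D
3*((t(0, 1/5) - 5*6) - 1) - 4*√(3 - 3) = 3*(((-7 - 4/5) - 5*6) - 1) - 4*√(3 - 3) = 3*(((-7 - 4*⅕) - 30) - 1) - 4*√0 = 3*(((-7 - ⅘) - 30) - 1) - 4*0 = 3*((-39/5 - 30) - 1) + 0 = 3*(-189/5 - 1) + 0 = 3*(-194/5) + 0 = -582/5 + 0 = -582/5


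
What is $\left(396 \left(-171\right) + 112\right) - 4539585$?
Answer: $-4607189$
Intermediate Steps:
$\left(396 \left(-171\right) + 112\right) - 4539585 = \left(-67716 + 112\right) - 4539585 = -67604 - 4539585 = -4607189$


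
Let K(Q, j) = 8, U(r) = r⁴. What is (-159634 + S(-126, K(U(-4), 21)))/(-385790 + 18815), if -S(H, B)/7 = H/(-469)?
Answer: 10695604/24587325 ≈ 0.43500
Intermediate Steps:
S(H, B) = H/67 (S(H, B) = -7*H/(-469) = -7*H*(-1)/469 = -(-1)*H/67 = H/67)
(-159634 + S(-126, K(U(-4), 21)))/(-385790 + 18815) = (-159634 + (1/67)*(-126))/(-385790 + 18815) = (-159634 - 126/67)/(-366975) = -10695604/67*(-1/366975) = 10695604/24587325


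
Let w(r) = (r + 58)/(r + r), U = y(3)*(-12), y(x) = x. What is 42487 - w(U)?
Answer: 1529543/36 ≈ 42487.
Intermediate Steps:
U = -36 (U = 3*(-12) = -36)
w(r) = (58 + r)/(2*r) (w(r) = (58 + r)/((2*r)) = (58 + r)*(1/(2*r)) = (58 + r)/(2*r))
42487 - w(U) = 42487 - (58 - 36)/(2*(-36)) = 42487 - (-1)*22/(2*36) = 42487 - 1*(-11/36) = 42487 + 11/36 = 1529543/36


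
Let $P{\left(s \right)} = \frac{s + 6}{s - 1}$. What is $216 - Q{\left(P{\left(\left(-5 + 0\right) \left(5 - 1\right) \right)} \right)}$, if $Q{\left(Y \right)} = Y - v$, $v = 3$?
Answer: $\frac{655}{3} \approx 218.33$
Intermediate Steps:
$P{\left(s \right)} = \frac{6 + s}{-1 + s}$
$Q{\left(Y \right)} = -3 + Y$ ($Q{\left(Y \right)} = Y - 3 = -3 + Y$)
$216 - Q{\left(P{\left(\left(-5 + 0\right) \left(5 - 1\right) \right)} \right)} = 216 - \left(-3 + \frac{6 + \left(-5 + 0\right) \left(5 - 1\right)}{-1 + \left(-5 + 0\right) \left(5 - 1\right)}\right) = 216 - \left(-3 + \frac{6 - 20}{-1 - 20}\right) = 216 - \left(-3 + \frac{1}{-21} \left(-14\right)\right) = 216 - \left(-3 - - \frac{2}{3}\right) = 216 - \left(-3 + \frac{2}{3}\right) = 216 - - \frac{7}{3} = 216 + \frac{7}{3} = \frac{655}{3}$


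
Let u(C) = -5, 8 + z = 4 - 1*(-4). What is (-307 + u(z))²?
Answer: 97344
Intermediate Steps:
z = 0 (z = -8 + (4 - 1*(-4)) = -8 + (4 + 4) = -8 + 8 = 0)
(-307 + u(z))² = (-307 - 5)² = (-312)² = 97344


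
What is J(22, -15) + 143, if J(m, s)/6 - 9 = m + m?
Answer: 461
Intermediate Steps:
J(m, s) = 54 + 12*m (J(m, s) = 54 + 6*(m + m) = 54 + 6*(2*m) = 54 + 12*m)
J(22, -15) + 143 = (54 + 12*22) + 143 = (54 + 264) + 143 = 318 + 143 = 461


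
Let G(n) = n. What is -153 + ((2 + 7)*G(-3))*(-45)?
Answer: 1062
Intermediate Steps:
-153 + ((2 + 7)*G(-3))*(-45) = -153 + ((2 + 7)*(-3))*(-45) = -153 + (9*(-3))*(-45) = -153 - 27*(-45) = -153 + 1215 = 1062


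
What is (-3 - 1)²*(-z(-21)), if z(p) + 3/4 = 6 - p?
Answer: -420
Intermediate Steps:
z(p) = 21/4 - p (z(p) = -¾ + (6 - p) = 21/4 - p)
(-3 - 1)²*(-z(-21)) = (-3 - 1)²*(-(21/4 - 1*(-21))) = (-4)²*(-(21/4 + 21)) = 16*(-1*105/4) = 16*(-105/4) = -420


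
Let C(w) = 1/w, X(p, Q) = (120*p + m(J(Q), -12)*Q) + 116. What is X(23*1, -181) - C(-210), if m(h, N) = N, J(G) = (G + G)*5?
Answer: 1060081/210 ≈ 5048.0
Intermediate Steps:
J(G) = 10*G (J(G) = (2*G)*5 = 10*G)
X(p, Q) = 116 - 12*Q + 120*p (X(p, Q) = (120*p - 12*Q) + 116 = (-12*Q + 120*p) + 116 = 116 - 12*Q + 120*p)
X(23*1, -181) - C(-210) = (116 - 12*(-181) + 120*(23*1)) - 1/(-210) = (116 + 2172 + 120*23) - 1*(-1/210) = (116 + 2172 + 2760) + 1/210 = 5048 + 1/210 = 1060081/210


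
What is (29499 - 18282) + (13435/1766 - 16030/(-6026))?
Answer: 59739820031/5320958 ≈ 11227.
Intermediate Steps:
(29499 - 18282) + (13435/1766 - 16030/(-6026)) = 11217 + (13435*(1/1766) - 16030*(-1/6026)) = 11217 + (13435/1766 + 8015/3013) = 11217 + 54634145/5320958 = 59739820031/5320958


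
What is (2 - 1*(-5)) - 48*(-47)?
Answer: 2263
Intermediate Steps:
(2 - 1*(-5)) - 48*(-47) = (2 + 5) + 2256 = 7 + 2256 = 2263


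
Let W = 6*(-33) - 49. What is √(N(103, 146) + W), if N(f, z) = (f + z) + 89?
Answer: √91 ≈ 9.5394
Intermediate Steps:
N(f, z) = 89 + f + z
W = -247 (W = -198 - 49 = -247)
√(N(103, 146) + W) = √((89 + 103 + 146) - 247) = √(338 - 247) = √91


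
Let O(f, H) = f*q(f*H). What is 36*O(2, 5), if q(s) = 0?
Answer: 0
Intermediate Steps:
O(f, H) = 0 (O(f, H) = f*0 = 0)
36*O(2, 5) = 36*0 = 0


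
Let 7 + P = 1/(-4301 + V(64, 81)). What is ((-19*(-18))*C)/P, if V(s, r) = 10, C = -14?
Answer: 10272654/15019 ≈ 683.98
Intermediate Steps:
P = -30038/4291 (P = -7 + 1/(-4301 + 10) = -7 + 1/(-4291) = -7 - 1/4291 = -30038/4291 ≈ -7.0002)
((-19*(-18))*C)/P = (-19*(-18)*(-14))/(-30038/4291) = (342*(-14))*(-4291/30038) = -4788*(-4291/30038) = 10272654/15019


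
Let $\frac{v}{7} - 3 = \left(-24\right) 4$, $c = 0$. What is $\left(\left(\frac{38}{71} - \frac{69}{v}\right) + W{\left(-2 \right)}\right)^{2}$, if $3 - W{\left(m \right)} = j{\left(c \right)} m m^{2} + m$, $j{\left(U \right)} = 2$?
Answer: $\frac{111172897476}{237375649} \approx 468.34$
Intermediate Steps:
$v = -651$ ($v = 21 + 7 \left(\left(-24\right) 4\right) = 21 + 7 \left(-96\right) = 21 - 672 = -651$)
$W{\left(m \right)} = 3 - m - 2 m^{3}$ ($W{\left(m \right)} = 3 - \left(2 m m^{2} + m\right) = 3 - \left(2 m^{3} + m\right) = 3 - \left(m + 2 m^{3}\right) = 3 - m - 2 m^{3}$)
$\left(\left(\frac{38}{71} - \frac{69}{v}\right) + W{\left(-2 \right)}\right)^{2} = \left(\left(\frac{38}{71} - \frac{69}{-651}\right) - \left(-5 - 16\right)\right)^{2} = \left(\left(38 \cdot \frac{1}{71} - - \frac{23}{217}\right) + \left(3 + 2 - -16\right)\right)^{2} = \left(\left(\frac{38}{71} + \frac{23}{217}\right) + \left(3 + 2 + 16\right)\right)^{2} = \left(\frac{9879}{15407} + 21\right)^{2} = \left(\frac{333426}{15407}\right)^{2} = \frac{111172897476}{237375649}$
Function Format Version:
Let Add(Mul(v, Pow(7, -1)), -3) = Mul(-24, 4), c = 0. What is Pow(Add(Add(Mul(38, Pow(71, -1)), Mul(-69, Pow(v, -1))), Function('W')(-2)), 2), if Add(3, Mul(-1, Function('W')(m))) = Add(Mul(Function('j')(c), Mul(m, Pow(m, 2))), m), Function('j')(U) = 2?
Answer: Rational(111172897476, 237375649) ≈ 468.34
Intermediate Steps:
v = -651 (v = Add(21, Mul(7, Mul(-24, 4))) = Add(21, Mul(7, -96)) = Add(21, -672) = -651)
Function('W')(m) = Add(3, Mul(-1, m), Mul(-2, Pow(m, 3))) (Function('W')(m) = Add(3, Mul(-1, Add(Mul(2, Mul(m, Pow(m, 2))), m))) = Add(3, Mul(-1, Add(Mul(2, Pow(m, 3)), m))) = Add(3, Mul(-1, Add(m, Mul(2, Pow(m, 3))))) = Add(3, Add(Mul(-1, m), Mul(-2, Pow(m, 3)))) = Add(3, Mul(-1, m), Mul(-2, Pow(m, 3))))
Pow(Add(Add(Mul(38, Pow(71, -1)), Mul(-69, Pow(v, -1))), Function('W')(-2)), 2) = Pow(Add(Add(Mul(38, Pow(71, -1)), Mul(-69, Pow(-651, -1))), Add(3, Mul(-1, -2), Mul(-2, Pow(-2, 3)))), 2) = Pow(Add(Add(Mul(38, Rational(1, 71)), Mul(-69, Rational(-1, 651))), Add(3, 2, Mul(-2, -8))), 2) = Pow(Add(Add(Rational(38, 71), Rational(23, 217)), Add(3, 2, 16)), 2) = Pow(Add(Rational(9879, 15407), 21), 2) = Pow(Rational(333426, 15407), 2) = Rational(111172897476, 237375649)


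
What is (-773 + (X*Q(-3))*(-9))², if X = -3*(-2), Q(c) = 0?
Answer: 597529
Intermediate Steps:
X = 6
(-773 + (X*Q(-3))*(-9))² = (-773 + (6*0)*(-9))² = (-773 + 0*(-9))² = (-773 + 0)² = (-773)² = 597529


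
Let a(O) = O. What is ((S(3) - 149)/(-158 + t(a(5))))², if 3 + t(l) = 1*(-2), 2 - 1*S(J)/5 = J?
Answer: 23716/26569 ≈ 0.89262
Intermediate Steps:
S(J) = 10 - 5*J
t(l) = -5 (t(l) = -3 + 1*(-2) = -3 - 2 = -5)
((S(3) - 149)/(-158 + t(a(5))))² = (((10 - 5*3) - 149)/(-158 - 5))² = (((10 - 15) - 149)/(-163))² = ((-5 - 149)*(-1/163))² = (-154*(-1/163))² = (154/163)² = 23716/26569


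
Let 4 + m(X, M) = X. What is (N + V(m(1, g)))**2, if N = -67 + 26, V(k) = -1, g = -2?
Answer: 1764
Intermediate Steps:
m(X, M) = -4 + X
N = -41
(N + V(m(1, g)))**2 = (-41 - 1)**2 = (-42)**2 = 1764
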